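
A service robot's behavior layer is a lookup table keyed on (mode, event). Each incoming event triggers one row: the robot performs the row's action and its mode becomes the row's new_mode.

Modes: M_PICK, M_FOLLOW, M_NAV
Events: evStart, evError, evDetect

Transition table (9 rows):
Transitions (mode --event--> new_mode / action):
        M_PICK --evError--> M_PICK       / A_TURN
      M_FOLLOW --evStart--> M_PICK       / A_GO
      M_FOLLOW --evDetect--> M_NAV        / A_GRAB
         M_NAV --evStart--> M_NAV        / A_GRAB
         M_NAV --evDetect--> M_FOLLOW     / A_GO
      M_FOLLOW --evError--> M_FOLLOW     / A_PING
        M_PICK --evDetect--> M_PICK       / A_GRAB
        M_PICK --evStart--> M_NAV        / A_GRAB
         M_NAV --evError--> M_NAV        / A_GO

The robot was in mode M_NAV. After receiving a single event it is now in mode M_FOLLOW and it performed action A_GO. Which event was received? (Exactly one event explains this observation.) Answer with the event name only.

try evStart: (M_NAV, evStart) → (M_NAV, A_GRAB)
try evError: (M_NAV, evError) → (M_NAV, A_GO)
try evDetect: (M_NAV, evDetect) → (M_FOLLOW, A_GO)  ← matches

evDetect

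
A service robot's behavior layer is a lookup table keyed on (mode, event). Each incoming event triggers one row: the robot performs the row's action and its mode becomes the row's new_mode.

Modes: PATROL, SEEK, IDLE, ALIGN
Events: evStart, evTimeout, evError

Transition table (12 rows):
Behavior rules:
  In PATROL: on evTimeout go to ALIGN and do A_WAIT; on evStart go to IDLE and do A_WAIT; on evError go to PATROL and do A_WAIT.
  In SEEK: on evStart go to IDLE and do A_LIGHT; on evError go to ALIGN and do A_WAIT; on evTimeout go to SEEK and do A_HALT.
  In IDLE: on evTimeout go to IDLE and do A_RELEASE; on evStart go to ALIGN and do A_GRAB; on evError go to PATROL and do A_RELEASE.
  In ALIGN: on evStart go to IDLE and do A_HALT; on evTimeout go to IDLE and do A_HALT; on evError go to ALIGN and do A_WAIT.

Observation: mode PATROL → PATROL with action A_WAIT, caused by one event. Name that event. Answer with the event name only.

evError

try evStart: (PATROL, evStart) → (IDLE, A_WAIT)
try evTimeout: (PATROL, evTimeout) → (ALIGN, A_WAIT)
try evError: (PATROL, evError) → (PATROL, A_WAIT)  ← matches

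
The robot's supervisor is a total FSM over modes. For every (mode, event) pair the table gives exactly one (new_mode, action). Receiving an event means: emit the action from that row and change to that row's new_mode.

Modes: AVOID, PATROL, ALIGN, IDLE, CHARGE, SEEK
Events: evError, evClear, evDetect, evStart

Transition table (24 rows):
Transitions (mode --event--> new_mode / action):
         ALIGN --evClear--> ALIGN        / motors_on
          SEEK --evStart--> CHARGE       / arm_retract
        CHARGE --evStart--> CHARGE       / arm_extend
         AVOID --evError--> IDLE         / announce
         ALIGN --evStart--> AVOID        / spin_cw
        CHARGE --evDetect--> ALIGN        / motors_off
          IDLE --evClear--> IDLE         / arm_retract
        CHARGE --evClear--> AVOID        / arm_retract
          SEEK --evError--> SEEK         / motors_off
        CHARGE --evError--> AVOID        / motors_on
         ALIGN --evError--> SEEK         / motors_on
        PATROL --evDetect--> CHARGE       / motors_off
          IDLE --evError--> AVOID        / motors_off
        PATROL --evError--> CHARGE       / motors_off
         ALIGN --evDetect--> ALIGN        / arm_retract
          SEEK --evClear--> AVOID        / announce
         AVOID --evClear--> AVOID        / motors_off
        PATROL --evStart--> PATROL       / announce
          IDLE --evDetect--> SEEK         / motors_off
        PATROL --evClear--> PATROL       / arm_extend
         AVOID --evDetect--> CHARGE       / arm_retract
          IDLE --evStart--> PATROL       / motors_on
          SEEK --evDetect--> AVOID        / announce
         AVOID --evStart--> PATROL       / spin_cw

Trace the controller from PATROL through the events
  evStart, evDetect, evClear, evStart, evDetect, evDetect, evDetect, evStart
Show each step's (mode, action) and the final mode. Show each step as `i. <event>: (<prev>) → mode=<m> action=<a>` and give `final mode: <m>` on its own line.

final mode: AVOID

1. evStart: (PATROL) → mode=PATROL action=announce
2. evDetect: (PATROL) → mode=CHARGE action=motors_off
3. evClear: (CHARGE) → mode=AVOID action=arm_retract
4. evStart: (AVOID) → mode=PATROL action=spin_cw
5. evDetect: (PATROL) → mode=CHARGE action=motors_off
6. evDetect: (CHARGE) → mode=ALIGN action=motors_off
7. evDetect: (ALIGN) → mode=ALIGN action=arm_retract
8. evStart: (ALIGN) → mode=AVOID action=spin_cw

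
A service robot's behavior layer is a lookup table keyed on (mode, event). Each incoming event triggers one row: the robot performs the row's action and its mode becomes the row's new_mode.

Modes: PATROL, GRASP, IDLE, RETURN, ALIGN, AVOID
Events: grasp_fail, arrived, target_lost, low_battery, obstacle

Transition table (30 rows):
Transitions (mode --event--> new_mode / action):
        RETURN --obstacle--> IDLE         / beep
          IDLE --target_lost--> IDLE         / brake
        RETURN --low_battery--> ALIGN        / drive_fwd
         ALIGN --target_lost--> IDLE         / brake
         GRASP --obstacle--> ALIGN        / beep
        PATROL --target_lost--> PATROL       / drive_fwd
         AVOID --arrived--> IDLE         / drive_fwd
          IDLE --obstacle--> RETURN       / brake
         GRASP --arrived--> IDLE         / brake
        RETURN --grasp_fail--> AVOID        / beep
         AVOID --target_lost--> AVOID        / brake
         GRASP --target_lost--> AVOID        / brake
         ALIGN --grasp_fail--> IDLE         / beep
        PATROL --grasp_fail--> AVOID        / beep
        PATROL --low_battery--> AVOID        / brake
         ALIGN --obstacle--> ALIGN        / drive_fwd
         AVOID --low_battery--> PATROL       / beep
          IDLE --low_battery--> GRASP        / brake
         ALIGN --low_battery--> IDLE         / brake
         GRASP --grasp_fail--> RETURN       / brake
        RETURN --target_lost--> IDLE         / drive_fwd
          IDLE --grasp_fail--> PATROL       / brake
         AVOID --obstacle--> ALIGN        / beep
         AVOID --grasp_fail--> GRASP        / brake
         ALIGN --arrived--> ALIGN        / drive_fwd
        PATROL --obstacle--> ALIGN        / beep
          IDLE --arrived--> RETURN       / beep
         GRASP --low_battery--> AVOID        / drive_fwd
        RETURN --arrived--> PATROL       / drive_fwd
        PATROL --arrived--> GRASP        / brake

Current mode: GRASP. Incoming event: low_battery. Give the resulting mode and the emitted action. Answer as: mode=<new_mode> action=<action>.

current mode = GRASP; filter table to that mode:
  (GRASP, obstacle) → (ALIGN, beep)
  (GRASP, arrived) → (IDLE, brake)
  (GRASP, target_lost) → (AVOID, brake)
  (GRASP, grasp_fail) → (RETURN, brake)
  (GRASP, low_battery) → (AVOID, drive_fwd)  ← event matches
event = low_battery selects (AVOID, drive_fwd)

mode=AVOID action=drive_fwd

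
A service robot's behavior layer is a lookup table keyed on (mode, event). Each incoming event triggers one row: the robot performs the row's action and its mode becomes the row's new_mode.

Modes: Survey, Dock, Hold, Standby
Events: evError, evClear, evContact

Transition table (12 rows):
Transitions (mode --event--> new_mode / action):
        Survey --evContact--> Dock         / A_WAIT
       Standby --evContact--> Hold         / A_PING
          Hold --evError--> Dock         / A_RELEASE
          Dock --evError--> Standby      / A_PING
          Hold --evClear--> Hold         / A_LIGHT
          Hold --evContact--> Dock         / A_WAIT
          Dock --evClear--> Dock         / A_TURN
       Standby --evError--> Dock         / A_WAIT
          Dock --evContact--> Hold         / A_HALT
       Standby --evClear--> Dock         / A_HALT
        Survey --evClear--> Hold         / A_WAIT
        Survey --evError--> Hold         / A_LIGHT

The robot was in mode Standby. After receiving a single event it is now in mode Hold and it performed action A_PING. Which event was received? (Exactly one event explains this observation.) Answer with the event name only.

evContact

try evError: (Standby, evError) → (Dock, A_WAIT)
try evClear: (Standby, evClear) → (Dock, A_HALT)
try evContact: (Standby, evContact) → (Hold, A_PING)  ← matches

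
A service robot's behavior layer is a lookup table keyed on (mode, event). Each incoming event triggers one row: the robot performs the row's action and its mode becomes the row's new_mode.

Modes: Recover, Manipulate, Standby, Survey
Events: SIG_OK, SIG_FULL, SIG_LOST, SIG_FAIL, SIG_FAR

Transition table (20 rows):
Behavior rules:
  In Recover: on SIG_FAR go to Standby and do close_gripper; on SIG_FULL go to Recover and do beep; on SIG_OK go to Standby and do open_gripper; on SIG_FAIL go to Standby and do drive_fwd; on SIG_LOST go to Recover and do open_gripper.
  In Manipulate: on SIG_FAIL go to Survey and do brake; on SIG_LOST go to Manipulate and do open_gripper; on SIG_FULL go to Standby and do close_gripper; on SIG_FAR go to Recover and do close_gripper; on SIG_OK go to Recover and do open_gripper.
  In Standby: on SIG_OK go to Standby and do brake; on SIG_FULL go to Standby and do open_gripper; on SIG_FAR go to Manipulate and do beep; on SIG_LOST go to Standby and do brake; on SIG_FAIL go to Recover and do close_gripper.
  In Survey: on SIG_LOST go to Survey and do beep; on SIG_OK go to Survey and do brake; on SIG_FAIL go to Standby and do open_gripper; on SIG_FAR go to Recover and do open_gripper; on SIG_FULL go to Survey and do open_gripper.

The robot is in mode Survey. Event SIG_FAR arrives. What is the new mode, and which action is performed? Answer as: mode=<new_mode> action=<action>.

mode=Recover action=open_gripper

current mode = Survey; filter table to that mode:
  (Survey, SIG_LOST) → (Survey, beep)
  (Survey, SIG_OK) → (Survey, brake)
  (Survey, SIG_FAIL) → (Standby, open_gripper)
  (Survey, SIG_FAR) → (Recover, open_gripper)  ← event matches
  (Survey, SIG_FULL) → (Survey, open_gripper)
event = SIG_FAR selects (Recover, open_gripper)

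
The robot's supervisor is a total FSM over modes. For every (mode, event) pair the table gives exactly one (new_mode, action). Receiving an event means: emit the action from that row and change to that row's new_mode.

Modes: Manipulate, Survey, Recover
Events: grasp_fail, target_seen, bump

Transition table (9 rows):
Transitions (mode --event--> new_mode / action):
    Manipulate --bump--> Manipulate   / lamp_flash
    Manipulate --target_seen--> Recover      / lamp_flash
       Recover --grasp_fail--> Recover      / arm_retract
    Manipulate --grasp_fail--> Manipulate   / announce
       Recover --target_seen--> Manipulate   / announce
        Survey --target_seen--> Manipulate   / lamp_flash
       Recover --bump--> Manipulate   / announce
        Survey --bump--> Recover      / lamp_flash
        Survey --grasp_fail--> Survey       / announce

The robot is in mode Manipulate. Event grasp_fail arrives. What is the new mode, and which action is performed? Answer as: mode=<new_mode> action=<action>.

current mode = Manipulate; filter table to that mode:
  (Manipulate, bump) → (Manipulate, lamp_flash)
  (Manipulate, target_seen) → (Recover, lamp_flash)
  (Manipulate, grasp_fail) → (Manipulate, announce)  ← event matches
event = grasp_fail selects (Manipulate, announce)

mode=Manipulate action=announce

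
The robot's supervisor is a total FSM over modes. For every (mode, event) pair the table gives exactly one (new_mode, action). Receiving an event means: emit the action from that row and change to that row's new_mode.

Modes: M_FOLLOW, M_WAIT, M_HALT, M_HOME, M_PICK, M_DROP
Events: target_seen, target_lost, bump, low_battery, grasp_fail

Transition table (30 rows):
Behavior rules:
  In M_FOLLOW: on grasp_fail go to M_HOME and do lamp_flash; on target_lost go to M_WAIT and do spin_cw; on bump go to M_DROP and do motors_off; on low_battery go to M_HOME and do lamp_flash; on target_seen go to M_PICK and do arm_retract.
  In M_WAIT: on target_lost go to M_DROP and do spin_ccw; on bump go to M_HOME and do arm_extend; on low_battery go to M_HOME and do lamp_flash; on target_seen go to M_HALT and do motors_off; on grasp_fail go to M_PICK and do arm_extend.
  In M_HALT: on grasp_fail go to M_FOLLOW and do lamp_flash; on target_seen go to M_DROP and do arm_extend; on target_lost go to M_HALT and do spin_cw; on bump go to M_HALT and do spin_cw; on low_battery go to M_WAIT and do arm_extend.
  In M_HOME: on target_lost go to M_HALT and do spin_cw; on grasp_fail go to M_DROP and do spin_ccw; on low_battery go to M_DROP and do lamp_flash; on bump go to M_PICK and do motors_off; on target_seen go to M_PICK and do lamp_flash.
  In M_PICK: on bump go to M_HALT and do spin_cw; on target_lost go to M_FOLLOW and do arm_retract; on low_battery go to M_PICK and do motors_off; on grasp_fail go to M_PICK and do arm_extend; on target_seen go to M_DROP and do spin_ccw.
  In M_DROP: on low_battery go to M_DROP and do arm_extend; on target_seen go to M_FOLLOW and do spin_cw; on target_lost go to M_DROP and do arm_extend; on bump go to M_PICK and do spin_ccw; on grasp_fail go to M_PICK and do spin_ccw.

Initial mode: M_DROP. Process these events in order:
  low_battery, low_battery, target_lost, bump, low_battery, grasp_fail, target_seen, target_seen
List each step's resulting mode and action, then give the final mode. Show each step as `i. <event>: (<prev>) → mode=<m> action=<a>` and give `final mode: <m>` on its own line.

1. low_battery: (M_DROP) → mode=M_DROP action=arm_extend
2. low_battery: (M_DROP) → mode=M_DROP action=arm_extend
3. target_lost: (M_DROP) → mode=M_DROP action=arm_extend
4. bump: (M_DROP) → mode=M_PICK action=spin_ccw
5. low_battery: (M_PICK) → mode=M_PICK action=motors_off
6. grasp_fail: (M_PICK) → mode=M_PICK action=arm_extend
7. target_seen: (M_PICK) → mode=M_DROP action=spin_ccw
8. target_seen: (M_DROP) → mode=M_FOLLOW action=spin_cw

final mode: M_FOLLOW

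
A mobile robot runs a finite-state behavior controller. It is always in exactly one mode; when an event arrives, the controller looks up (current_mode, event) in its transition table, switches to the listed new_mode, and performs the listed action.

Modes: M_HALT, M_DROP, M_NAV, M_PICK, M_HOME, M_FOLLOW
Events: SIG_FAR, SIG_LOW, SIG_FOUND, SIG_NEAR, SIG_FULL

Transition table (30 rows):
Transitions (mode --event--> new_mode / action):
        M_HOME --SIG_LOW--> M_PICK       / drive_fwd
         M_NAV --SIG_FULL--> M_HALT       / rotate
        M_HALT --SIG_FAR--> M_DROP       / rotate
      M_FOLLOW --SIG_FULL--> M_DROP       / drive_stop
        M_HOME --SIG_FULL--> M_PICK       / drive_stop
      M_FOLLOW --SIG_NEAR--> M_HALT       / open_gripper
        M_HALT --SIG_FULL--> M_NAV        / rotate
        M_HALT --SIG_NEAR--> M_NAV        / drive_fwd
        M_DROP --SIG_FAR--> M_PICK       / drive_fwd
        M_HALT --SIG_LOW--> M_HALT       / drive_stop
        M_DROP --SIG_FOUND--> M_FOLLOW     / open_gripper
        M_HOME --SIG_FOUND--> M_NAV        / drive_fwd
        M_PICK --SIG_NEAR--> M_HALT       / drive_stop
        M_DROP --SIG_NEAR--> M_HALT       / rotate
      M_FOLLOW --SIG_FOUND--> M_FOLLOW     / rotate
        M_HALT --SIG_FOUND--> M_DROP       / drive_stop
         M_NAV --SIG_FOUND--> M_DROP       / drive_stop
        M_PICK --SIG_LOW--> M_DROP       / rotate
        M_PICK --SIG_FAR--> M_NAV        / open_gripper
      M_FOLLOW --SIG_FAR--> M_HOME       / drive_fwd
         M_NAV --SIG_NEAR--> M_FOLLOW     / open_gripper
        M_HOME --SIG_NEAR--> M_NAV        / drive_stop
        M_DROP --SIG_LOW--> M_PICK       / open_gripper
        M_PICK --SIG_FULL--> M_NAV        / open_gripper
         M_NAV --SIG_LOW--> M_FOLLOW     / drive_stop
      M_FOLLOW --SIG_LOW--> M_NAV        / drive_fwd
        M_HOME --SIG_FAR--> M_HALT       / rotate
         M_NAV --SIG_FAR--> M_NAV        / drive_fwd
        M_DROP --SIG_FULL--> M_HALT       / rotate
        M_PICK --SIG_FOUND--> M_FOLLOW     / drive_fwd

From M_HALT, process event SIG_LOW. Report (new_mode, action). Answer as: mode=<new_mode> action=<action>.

current mode = M_HALT; filter table to that mode:
  (M_HALT, SIG_FAR) → (M_DROP, rotate)
  (M_HALT, SIG_FULL) → (M_NAV, rotate)
  (M_HALT, SIG_NEAR) → (M_NAV, drive_fwd)
  (M_HALT, SIG_LOW) → (M_HALT, drive_stop)  ← event matches
  (M_HALT, SIG_FOUND) → (M_DROP, drive_stop)
event = SIG_LOW selects (M_HALT, drive_stop)

mode=M_HALT action=drive_stop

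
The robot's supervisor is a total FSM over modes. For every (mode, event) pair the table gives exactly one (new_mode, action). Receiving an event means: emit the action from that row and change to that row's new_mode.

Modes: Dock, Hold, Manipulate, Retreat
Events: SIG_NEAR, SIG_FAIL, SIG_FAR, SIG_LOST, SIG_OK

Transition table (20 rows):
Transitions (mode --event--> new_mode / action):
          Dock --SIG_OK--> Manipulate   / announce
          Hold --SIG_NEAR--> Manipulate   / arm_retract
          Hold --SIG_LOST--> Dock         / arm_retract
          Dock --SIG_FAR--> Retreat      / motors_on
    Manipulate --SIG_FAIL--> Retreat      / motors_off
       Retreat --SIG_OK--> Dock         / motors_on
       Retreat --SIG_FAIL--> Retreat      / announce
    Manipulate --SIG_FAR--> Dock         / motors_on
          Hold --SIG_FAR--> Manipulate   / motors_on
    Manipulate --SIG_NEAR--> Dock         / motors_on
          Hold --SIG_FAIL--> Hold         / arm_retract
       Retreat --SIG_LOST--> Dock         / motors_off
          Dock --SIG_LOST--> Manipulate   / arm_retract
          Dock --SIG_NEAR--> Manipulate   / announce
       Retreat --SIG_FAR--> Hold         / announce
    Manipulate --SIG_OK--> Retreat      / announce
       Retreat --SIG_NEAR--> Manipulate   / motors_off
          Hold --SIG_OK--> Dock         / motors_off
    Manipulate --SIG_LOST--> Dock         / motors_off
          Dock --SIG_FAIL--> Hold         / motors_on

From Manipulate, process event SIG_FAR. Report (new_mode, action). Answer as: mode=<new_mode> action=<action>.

current mode = Manipulate; filter table to that mode:
  (Manipulate, SIG_FAIL) → (Retreat, motors_off)
  (Manipulate, SIG_FAR) → (Dock, motors_on)  ← event matches
  (Manipulate, SIG_NEAR) → (Dock, motors_on)
  (Manipulate, SIG_OK) → (Retreat, announce)
  (Manipulate, SIG_LOST) → (Dock, motors_off)
event = SIG_FAR selects (Dock, motors_on)

mode=Dock action=motors_on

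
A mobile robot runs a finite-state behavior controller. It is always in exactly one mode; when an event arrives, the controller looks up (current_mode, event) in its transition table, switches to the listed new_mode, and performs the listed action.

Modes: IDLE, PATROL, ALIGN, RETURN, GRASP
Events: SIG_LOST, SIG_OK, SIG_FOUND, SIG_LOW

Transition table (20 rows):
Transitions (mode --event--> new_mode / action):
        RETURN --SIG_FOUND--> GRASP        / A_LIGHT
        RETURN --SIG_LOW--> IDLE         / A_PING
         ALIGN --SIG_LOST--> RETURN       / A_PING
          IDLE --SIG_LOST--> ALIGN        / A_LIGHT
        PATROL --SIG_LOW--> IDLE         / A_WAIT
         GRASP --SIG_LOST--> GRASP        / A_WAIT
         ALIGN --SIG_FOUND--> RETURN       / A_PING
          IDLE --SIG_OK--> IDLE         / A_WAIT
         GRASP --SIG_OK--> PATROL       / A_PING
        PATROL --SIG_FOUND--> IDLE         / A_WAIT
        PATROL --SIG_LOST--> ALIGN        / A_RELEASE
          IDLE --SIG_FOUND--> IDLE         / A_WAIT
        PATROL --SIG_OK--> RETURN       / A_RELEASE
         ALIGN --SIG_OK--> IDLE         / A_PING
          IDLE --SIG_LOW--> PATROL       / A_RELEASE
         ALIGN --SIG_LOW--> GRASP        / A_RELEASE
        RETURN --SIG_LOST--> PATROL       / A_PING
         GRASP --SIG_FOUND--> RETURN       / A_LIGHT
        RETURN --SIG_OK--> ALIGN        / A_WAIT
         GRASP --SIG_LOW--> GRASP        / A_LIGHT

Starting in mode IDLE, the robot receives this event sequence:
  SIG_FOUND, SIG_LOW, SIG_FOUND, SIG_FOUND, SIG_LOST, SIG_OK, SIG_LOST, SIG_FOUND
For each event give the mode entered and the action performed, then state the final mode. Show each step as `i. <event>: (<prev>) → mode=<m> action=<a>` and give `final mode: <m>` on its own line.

1. SIG_FOUND: (IDLE) → mode=IDLE action=A_WAIT
2. SIG_LOW: (IDLE) → mode=PATROL action=A_RELEASE
3. SIG_FOUND: (PATROL) → mode=IDLE action=A_WAIT
4. SIG_FOUND: (IDLE) → mode=IDLE action=A_WAIT
5. SIG_LOST: (IDLE) → mode=ALIGN action=A_LIGHT
6. SIG_OK: (ALIGN) → mode=IDLE action=A_PING
7. SIG_LOST: (IDLE) → mode=ALIGN action=A_LIGHT
8. SIG_FOUND: (ALIGN) → mode=RETURN action=A_PING

final mode: RETURN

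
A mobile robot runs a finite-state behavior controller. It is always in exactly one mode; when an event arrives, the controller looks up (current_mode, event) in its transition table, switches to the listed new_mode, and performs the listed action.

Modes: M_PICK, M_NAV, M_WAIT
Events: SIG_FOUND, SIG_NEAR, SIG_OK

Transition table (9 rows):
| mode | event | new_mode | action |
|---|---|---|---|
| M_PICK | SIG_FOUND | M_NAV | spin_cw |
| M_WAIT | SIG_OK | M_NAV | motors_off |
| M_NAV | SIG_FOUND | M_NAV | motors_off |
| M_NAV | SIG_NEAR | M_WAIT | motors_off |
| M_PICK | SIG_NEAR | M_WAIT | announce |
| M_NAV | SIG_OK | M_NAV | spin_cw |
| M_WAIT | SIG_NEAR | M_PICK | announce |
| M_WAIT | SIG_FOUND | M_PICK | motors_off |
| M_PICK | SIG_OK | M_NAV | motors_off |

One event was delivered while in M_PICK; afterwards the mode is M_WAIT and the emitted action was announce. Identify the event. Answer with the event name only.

SIG_NEAR

try SIG_FOUND: (M_PICK, SIG_FOUND) → (M_NAV, spin_cw)
try SIG_NEAR: (M_PICK, SIG_NEAR) → (M_WAIT, announce)  ← matches
try SIG_OK: (M_PICK, SIG_OK) → (M_NAV, motors_off)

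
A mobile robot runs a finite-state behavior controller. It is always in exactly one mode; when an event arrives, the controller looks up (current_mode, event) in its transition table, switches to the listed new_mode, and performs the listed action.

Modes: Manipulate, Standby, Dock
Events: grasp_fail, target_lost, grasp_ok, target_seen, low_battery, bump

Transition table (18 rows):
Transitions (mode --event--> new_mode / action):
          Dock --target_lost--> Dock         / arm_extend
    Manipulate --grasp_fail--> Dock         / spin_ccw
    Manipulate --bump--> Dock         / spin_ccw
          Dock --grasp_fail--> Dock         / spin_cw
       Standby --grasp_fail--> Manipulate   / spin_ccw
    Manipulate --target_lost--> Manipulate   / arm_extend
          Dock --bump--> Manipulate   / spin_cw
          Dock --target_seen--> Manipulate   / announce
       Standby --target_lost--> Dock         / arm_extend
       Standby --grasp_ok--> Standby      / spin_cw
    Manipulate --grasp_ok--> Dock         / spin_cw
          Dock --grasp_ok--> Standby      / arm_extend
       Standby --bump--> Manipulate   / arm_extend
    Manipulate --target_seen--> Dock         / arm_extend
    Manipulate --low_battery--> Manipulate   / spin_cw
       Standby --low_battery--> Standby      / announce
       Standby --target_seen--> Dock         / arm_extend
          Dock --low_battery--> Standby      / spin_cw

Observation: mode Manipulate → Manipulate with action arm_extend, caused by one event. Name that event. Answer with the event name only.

target_lost

try grasp_fail: (Manipulate, grasp_fail) → (Dock, spin_ccw)
try target_lost: (Manipulate, target_lost) → (Manipulate, arm_extend)  ← matches
try grasp_ok: (Manipulate, grasp_ok) → (Dock, spin_cw)
try target_seen: (Manipulate, target_seen) → (Dock, arm_extend)
try low_battery: (Manipulate, low_battery) → (Manipulate, spin_cw)
try bump: (Manipulate, bump) → (Dock, spin_ccw)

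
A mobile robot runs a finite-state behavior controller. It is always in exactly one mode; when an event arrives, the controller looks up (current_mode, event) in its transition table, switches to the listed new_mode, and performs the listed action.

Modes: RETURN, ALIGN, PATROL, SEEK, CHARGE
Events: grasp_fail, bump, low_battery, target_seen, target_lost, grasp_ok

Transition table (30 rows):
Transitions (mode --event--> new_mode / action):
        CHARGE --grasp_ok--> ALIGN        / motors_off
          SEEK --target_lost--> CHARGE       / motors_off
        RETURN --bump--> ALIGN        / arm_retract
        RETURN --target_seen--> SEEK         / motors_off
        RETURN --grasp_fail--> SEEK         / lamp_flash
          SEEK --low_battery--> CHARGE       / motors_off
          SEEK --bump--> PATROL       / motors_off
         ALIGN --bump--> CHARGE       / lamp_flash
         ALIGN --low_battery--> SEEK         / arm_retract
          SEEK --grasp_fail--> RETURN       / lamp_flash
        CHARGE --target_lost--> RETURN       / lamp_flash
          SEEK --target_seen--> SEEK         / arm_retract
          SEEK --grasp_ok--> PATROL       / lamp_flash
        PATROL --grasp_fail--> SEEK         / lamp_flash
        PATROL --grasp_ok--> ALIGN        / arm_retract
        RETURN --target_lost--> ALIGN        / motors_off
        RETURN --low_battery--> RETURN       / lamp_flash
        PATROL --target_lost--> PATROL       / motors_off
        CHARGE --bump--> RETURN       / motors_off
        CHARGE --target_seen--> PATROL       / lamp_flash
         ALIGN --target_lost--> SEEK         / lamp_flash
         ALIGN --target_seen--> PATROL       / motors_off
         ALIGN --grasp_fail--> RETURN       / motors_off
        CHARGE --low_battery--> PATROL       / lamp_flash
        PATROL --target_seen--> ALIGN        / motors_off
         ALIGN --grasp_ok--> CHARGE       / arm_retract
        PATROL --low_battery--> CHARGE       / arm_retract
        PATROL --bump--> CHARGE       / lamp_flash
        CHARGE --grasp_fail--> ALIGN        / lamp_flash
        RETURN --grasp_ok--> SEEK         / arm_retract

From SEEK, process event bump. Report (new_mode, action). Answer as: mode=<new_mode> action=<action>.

current mode = SEEK; filter table to that mode:
  (SEEK, target_lost) → (CHARGE, motors_off)
  (SEEK, low_battery) → (CHARGE, motors_off)
  (SEEK, bump) → (PATROL, motors_off)  ← event matches
  (SEEK, grasp_fail) → (RETURN, lamp_flash)
  (SEEK, target_seen) → (SEEK, arm_retract)
  (SEEK, grasp_ok) → (PATROL, lamp_flash)
event = bump selects (PATROL, motors_off)

mode=PATROL action=motors_off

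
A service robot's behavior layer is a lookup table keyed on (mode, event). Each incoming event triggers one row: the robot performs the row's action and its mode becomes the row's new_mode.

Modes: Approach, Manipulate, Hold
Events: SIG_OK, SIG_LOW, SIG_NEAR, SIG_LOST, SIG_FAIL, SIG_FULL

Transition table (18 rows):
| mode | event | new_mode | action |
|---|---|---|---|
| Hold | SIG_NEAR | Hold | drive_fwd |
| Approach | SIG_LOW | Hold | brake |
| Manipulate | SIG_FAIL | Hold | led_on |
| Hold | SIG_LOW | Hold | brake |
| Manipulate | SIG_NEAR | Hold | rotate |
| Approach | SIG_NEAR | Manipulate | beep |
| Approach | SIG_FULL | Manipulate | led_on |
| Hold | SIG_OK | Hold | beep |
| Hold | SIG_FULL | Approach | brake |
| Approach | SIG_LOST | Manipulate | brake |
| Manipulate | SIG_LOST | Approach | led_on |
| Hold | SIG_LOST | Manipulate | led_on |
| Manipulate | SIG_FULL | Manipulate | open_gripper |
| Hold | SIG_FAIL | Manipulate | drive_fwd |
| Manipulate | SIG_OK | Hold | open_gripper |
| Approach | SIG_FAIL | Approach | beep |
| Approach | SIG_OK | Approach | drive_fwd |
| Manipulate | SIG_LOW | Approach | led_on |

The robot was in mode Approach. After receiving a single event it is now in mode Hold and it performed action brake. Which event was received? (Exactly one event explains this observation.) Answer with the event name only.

try SIG_OK: (Approach, SIG_OK) → (Approach, drive_fwd)
try SIG_LOW: (Approach, SIG_LOW) → (Hold, brake)  ← matches
try SIG_NEAR: (Approach, SIG_NEAR) → (Manipulate, beep)
try SIG_LOST: (Approach, SIG_LOST) → (Manipulate, brake)
try SIG_FAIL: (Approach, SIG_FAIL) → (Approach, beep)
try SIG_FULL: (Approach, SIG_FULL) → (Manipulate, led_on)

SIG_LOW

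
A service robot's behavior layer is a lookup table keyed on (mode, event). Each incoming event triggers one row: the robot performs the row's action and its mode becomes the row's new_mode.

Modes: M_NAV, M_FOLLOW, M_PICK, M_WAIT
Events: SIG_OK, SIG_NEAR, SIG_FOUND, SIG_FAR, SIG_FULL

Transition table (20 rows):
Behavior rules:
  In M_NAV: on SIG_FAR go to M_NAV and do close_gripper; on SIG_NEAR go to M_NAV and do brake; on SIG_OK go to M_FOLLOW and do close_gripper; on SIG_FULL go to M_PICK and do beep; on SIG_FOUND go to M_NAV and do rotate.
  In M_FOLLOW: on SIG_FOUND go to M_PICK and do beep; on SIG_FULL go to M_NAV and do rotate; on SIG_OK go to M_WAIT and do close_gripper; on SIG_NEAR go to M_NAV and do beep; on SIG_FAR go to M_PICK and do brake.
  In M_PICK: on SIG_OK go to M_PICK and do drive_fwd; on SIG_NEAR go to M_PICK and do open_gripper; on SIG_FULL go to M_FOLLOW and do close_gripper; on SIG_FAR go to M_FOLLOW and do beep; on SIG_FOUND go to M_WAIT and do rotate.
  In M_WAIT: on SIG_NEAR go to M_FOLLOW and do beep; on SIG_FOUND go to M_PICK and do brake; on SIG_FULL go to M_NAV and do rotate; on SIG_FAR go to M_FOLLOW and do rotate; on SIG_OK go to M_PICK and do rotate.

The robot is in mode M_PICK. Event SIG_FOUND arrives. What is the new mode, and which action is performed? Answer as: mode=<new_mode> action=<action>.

current mode = M_PICK; filter table to that mode:
  (M_PICK, SIG_OK) → (M_PICK, drive_fwd)
  (M_PICK, SIG_NEAR) → (M_PICK, open_gripper)
  (M_PICK, SIG_FULL) → (M_FOLLOW, close_gripper)
  (M_PICK, SIG_FAR) → (M_FOLLOW, beep)
  (M_PICK, SIG_FOUND) → (M_WAIT, rotate)  ← event matches
event = SIG_FOUND selects (M_WAIT, rotate)

mode=M_WAIT action=rotate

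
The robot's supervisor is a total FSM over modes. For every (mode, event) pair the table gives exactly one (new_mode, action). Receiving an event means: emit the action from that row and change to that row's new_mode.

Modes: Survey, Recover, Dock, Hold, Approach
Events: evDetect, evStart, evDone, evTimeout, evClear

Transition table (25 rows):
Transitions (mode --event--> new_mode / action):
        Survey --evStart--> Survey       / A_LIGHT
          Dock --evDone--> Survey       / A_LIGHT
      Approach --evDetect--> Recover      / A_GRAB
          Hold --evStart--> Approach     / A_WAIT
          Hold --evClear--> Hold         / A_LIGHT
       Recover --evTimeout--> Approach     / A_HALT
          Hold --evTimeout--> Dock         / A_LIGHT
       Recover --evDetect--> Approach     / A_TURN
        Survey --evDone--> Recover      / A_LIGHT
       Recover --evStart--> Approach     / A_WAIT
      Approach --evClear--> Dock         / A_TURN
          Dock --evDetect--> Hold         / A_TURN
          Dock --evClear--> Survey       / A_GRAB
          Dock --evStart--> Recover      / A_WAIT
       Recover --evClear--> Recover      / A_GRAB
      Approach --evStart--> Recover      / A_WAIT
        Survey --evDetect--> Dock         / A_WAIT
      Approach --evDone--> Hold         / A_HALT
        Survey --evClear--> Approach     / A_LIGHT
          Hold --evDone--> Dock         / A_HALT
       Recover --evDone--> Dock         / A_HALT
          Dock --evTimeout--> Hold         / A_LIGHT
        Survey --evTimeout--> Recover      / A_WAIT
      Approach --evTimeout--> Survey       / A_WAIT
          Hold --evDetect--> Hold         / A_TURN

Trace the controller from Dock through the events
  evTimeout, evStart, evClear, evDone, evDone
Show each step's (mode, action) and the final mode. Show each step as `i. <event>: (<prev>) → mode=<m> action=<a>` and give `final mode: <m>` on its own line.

final mode: Recover

1. evTimeout: (Dock) → mode=Hold action=A_LIGHT
2. evStart: (Hold) → mode=Approach action=A_WAIT
3. evClear: (Approach) → mode=Dock action=A_TURN
4. evDone: (Dock) → mode=Survey action=A_LIGHT
5. evDone: (Survey) → mode=Recover action=A_LIGHT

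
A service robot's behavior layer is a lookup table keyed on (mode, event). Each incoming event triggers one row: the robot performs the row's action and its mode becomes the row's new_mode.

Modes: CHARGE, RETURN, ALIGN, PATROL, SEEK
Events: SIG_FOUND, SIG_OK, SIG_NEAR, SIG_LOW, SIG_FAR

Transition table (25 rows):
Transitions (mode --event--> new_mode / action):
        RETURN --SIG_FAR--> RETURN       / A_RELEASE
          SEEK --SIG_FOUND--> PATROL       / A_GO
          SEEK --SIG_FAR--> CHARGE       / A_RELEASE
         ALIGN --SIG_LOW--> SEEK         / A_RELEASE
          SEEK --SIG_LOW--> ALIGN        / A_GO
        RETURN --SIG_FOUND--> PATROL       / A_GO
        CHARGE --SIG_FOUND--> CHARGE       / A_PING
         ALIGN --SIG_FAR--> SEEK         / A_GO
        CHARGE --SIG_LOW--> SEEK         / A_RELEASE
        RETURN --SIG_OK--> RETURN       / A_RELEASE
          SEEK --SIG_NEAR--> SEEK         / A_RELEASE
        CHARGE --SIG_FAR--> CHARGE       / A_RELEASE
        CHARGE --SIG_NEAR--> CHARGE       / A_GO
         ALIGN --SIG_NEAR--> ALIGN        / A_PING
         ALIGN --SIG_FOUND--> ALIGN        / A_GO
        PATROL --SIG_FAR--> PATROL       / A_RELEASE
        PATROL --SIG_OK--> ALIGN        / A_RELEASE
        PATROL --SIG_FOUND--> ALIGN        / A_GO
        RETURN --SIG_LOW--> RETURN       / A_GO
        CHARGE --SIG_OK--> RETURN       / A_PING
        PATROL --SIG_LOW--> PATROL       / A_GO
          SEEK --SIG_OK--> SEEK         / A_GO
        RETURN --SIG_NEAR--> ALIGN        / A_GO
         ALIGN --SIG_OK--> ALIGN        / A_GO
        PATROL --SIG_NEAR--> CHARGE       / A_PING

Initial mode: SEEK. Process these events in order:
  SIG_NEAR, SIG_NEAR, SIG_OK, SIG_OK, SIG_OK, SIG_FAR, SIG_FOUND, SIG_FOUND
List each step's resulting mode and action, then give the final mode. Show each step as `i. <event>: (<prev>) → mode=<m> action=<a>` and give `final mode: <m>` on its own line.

1. SIG_NEAR: (SEEK) → mode=SEEK action=A_RELEASE
2. SIG_NEAR: (SEEK) → mode=SEEK action=A_RELEASE
3. SIG_OK: (SEEK) → mode=SEEK action=A_GO
4. SIG_OK: (SEEK) → mode=SEEK action=A_GO
5. SIG_OK: (SEEK) → mode=SEEK action=A_GO
6. SIG_FAR: (SEEK) → mode=CHARGE action=A_RELEASE
7. SIG_FOUND: (CHARGE) → mode=CHARGE action=A_PING
8. SIG_FOUND: (CHARGE) → mode=CHARGE action=A_PING

final mode: CHARGE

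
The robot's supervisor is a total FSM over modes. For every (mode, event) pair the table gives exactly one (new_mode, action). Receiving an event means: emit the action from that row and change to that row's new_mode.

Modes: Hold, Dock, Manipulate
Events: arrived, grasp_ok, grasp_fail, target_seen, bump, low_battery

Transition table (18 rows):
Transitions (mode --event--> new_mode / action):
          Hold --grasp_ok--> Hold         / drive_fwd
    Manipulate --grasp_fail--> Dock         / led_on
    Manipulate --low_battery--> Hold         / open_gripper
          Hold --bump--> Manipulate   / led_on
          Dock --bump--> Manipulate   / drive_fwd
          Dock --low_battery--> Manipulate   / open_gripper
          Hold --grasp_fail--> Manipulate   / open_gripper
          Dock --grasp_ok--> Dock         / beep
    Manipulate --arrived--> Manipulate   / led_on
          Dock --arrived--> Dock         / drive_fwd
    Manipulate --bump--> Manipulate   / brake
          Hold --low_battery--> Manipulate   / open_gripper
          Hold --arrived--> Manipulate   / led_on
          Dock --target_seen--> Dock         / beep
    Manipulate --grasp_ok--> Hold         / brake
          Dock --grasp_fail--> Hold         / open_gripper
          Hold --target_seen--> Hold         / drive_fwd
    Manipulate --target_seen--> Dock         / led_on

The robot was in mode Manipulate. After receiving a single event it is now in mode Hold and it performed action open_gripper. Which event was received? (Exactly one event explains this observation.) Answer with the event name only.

low_battery

try arrived: (Manipulate, arrived) → (Manipulate, led_on)
try grasp_ok: (Manipulate, grasp_ok) → (Hold, brake)
try grasp_fail: (Manipulate, grasp_fail) → (Dock, led_on)
try target_seen: (Manipulate, target_seen) → (Dock, led_on)
try bump: (Manipulate, bump) → (Manipulate, brake)
try low_battery: (Manipulate, low_battery) → (Hold, open_gripper)  ← matches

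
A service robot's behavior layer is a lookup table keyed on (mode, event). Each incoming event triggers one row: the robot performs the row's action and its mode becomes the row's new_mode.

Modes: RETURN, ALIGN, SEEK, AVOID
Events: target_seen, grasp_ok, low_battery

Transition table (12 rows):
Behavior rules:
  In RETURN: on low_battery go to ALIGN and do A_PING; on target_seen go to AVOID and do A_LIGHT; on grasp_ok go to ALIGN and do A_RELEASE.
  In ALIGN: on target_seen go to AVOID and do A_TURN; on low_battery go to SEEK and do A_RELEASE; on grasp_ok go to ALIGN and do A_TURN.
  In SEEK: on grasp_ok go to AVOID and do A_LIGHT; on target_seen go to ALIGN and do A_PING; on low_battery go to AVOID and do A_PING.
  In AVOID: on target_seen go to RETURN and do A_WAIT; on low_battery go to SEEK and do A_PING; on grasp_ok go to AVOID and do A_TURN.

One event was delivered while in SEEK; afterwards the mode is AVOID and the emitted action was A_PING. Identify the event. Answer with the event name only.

try target_seen: (SEEK, target_seen) → (ALIGN, A_PING)
try grasp_ok: (SEEK, grasp_ok) → (AVOID, A_LIGHT)
try low_battery: (SEEK, low_battery) → (AVOID, A_PING)  ← matches

low_battery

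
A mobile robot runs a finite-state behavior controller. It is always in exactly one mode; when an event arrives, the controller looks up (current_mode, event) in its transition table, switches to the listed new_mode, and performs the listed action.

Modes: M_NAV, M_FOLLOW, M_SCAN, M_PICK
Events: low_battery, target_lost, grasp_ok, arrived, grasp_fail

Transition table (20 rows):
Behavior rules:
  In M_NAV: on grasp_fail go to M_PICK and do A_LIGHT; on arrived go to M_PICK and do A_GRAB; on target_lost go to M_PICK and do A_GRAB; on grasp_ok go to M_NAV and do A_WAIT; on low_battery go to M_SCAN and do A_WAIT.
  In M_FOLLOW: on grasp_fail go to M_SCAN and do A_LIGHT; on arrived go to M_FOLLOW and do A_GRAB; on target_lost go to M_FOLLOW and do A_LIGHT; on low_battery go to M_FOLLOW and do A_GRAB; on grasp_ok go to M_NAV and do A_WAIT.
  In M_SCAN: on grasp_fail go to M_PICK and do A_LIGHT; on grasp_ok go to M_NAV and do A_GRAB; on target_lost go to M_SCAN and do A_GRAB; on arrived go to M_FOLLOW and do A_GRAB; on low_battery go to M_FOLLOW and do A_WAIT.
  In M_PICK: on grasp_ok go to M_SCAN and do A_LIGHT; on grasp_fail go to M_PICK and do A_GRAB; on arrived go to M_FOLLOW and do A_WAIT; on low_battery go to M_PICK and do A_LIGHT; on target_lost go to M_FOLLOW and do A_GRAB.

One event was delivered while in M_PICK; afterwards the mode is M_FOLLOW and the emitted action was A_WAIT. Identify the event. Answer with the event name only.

try low_battery: (M_PICK, low_battery) → (M_PICK, A_LIGHT)
try target_lost: (M_PICK, target_lost) → (M_FOLLOW, A_GRAB)
try grasp_ok: (M_PICK, grasp_ok) → (M_SCAN, A_LIGHT)
try arrived: (M_PICK, arrived) → (M_FOLLOW, A_WAIT)  ← matches
try grasp_fail: (M_PICK, grasp_fail) → (M_PICK, A_GRAB)

arrived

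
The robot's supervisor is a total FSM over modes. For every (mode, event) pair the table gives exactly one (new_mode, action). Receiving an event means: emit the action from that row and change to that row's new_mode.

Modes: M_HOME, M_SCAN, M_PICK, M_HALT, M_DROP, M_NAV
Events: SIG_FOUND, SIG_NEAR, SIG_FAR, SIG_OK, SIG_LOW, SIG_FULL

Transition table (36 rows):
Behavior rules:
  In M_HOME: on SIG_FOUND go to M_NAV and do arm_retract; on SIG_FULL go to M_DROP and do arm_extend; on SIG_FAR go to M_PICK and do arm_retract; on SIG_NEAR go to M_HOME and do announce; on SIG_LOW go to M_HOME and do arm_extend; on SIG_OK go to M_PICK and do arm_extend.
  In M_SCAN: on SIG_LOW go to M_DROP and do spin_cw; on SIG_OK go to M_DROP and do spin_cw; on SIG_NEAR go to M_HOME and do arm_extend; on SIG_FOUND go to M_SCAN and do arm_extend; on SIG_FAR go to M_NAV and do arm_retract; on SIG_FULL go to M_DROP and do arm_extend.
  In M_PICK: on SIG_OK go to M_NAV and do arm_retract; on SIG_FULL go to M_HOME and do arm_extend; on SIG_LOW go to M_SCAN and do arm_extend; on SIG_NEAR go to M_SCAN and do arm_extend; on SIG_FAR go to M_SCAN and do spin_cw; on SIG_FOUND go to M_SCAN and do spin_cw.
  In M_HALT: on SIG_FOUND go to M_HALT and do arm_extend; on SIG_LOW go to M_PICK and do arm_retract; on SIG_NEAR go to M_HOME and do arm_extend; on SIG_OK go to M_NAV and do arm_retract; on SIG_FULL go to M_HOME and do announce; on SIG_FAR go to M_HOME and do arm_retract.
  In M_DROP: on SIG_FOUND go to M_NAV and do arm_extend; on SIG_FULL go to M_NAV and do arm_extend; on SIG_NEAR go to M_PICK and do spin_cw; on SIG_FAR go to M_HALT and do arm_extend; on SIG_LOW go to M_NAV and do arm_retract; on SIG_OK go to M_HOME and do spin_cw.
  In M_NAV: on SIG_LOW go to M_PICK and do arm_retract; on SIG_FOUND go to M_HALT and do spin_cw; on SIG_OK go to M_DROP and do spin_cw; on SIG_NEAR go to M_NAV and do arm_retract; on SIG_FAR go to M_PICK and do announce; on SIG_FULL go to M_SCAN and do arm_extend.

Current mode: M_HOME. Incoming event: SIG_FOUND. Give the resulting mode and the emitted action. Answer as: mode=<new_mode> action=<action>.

mode=M_NAV action=arm_retract

current mode = M_HOME; filter table to that mode:
  (M_HOME, SIG_FOUND) → (M_NAV, arm_retract)  ← event matches
  (M_HOME, SIG_FULL) → (M_DROP, arm_extend)
  (M_HOME, SIG_FAR) → (M_PICK, arm_retract)
  (M_HOME, SIG_NEAR) → (M_HOME, announce)
  (M_HOME, SIG_LOW) → (M_HOME, arm_extend)
  (M_HOME, SIG_OK) → (M_PICK, arm_extend)
event = SIG_FOUND selects (M_NAV, arm_retract)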